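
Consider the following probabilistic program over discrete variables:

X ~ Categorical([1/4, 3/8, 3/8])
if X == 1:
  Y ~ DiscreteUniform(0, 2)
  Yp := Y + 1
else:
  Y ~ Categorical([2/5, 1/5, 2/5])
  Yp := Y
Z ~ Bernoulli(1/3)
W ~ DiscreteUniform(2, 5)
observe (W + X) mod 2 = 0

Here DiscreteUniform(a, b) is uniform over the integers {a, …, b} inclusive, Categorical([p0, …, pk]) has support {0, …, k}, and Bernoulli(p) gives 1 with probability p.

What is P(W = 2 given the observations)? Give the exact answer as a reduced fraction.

Enumerate traces; 36 have nonzero weight after conditioning:
  (X=0, Y=0, Z=0, W=2) weight 1/60
  (X=0, Y=0, Z=0, W=4) weight 1/60
  (X=0, Y=0, Z=1, W=2) weight 1/120
  (X=0, Y=0, Z=1, W=4) weight 1/120
  (X=0, Y=1, Z=0, W=2) weight 1/120
  (X=0, Y=1, Z=0, W=4) weight 1/120
  (X=0, Y=1, Z=1, W=2) weight 1/240
  (X=0, Y=1, Z=1, W=4) weight 1/240
  (X=1, Y=0, Z=0, W=3) weight 1/48
  (X=1, Y=0, Z=0, W=5) weight 1/48
  … 26 more
Group by W:
  weight(W=2) = 5/32
  weight(W=3) = 3/32
  weight(W=4) = 5/32
  weight(W=5) = 3/32
Total weight = 5/32 + 3/32 + 5/32 + 3/32 = 1/2
P(W=2 | obs) = 5/32 / 1/2 = 5/16
P(W=3 | obs) = 3/32 / 1/2 = 3/16
P(W=4 | obs) = 5/32 / 1/2 = 5/16
P(W=5 | obs) = 3/32 / 1/2 = 3/16

P(W = 2 | obs) = 5/16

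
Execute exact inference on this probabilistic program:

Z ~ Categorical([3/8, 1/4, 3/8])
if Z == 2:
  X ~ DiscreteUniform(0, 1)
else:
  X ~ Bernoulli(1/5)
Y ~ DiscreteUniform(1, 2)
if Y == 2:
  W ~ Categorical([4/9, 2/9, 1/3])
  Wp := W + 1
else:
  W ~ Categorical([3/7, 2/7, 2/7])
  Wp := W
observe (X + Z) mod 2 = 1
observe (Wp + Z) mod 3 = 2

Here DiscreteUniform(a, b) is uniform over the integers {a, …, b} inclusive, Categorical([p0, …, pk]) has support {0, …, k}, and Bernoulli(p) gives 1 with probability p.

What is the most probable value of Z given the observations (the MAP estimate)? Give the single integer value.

argmax_v P(Z = v | obs) = 1

Enumerate traces; 6 have nonzero weight after conditioning:
  (Z=0, X=1, Y=1, W=2) weight 3/280
  (Z=0, X=1, Y=2, W=1) weight 1/120
  (Z=1, X=0, Y=1, W=1) weight 1/35
  (Z=1, X=0, Y=2, W=0) weight 2/45
  (Z=2, X=1, Y=1, W=0) weight 9/224
  (Z=2, X=1, Y=2, W=2) weight 1/32
Group by Z:
  weight(Z=0) = 2/105
  weight(Z=1) = 23/315
  weight(Z=2) = 1/14
Total weight = 2/105 + 23/315 + 1/14 = 103/630
P(Z=0 | obs) = 2/105 / 103/630 = 12/103
P(Z=1 | obs) = 23/315 / 103/630 = 46/103
P(Z=2 | obs) = 1/14 / 103/630 = 45/103
argmax = 1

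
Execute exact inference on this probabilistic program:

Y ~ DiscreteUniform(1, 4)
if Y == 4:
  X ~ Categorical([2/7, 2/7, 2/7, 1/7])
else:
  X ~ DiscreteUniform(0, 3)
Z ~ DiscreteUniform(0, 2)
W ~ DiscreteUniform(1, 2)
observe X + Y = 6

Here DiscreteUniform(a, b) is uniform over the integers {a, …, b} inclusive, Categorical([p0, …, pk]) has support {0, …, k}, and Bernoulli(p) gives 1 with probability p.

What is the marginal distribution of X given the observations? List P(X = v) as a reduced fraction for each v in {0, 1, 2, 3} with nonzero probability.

P(X=2) = 8/15, P(X=3) = 7/15

Enumerate traces; 12 have nonzero weight after conditioning:
  (Y=3, X=3, Z=0, W=1) weight 1/96
  (Y=3, X=3, Z=0, W=2) weight 1/96
  (Y=3, X=3, Z=1, W=1) weight 1/96
  (Y=3, X=3, Z=1, W=2) weight 1/96
  (Y=3, X=3, Z=2, W=1) weight 1/96
  (Y=3, X=3, Z=2, W=2) weight 1/96
  (Y=4, X=2, Z=0, W=1) weight 1/84
  (Y=4, X=2, Z=0, W=2) weight 1/84
  … 4 more
Group by X:
  weight(X=2) = 1/14
  weight(X=3) = 1/16
Total weight = 1/14 + 1/16 = 15/112
P(X=2 | obs) = 1/14 / 15/112 = 8/15
P(X=3 | obs) = 1/16 / 15/112 = 7/15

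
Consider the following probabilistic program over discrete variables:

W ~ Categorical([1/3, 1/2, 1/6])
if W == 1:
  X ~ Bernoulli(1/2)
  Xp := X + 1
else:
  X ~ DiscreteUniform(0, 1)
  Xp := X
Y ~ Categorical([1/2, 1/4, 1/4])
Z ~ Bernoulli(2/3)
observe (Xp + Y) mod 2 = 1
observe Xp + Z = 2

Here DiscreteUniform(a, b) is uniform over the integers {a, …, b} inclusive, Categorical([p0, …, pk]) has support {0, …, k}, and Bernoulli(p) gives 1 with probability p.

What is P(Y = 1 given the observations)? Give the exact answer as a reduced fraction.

Enumerate traces; 7 have nonzero weight after conditioning:
  (W=0, X=1, Y=0, Z=1) weight 1/18
  (W=0, X=1, Y=2, Z=1) weight 1/36
  (W=1, X=0, Y=0, Z=1) weight 1/12
  (W=1, X=0, Y=2, Z=1) weight 1/24
  (W=1, X=1, Y=1, Z=0) weight 1/48
  (W=2, X=1, Y=0, Z=1) weight 1/36
  (W=2, X=1, Y=2, Z=1) weight 1/72
Group by Y:
  weight(Y=0) = 1/6
  weight(Y=1) = 1/48
  weight(Y=2) = 1/12
Total weight = 1/6 + 1/48 + 1/12 = 13/48
P(Y=0 | obs) = 1/6 / 13/48 = 8/13
P(Y=1 | obs) = 1/48 / 13/48 = 1/13
P(Y=2 | obs) = 1/12 / 13/48 = 4/13

P(Y = 1 | obs) = 1/13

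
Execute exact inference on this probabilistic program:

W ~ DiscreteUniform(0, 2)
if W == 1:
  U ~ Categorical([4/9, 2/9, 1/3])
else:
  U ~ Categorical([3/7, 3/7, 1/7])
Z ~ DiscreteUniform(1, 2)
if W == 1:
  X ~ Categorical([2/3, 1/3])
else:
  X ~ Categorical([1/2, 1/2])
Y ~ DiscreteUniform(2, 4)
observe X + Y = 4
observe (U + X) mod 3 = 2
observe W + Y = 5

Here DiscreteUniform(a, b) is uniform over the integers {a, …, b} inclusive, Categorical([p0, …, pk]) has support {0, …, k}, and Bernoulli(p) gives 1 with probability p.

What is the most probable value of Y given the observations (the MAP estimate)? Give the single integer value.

Enumerate traces; 4 have nonzero weight after conditioning:
  (W=1, U=2, Z=1, X=0, Y=4) weight 1/81
  (W=1, U=2, Z=2, X=0, Y=4) weight 1/81
  (W=2, U=1, Z=1, X=1, Y=3) weight 1/84
  (W=2, U=1, Z=2, X=1, Y=3) weight 1/84
Group by Y:
  weight(Y=3) = 1/42
  weight(Y=4) = 2/81
Total weight = 1/42 + 2/81 = 55/1134
P(Y=3 | obs) = 1/42 / 55/1134 = 27/55
P(Y=4 | obs) = 2/81 / 55/1134 = 28/55
argmax = 4

argmax_v P(Y = v | obs) = 4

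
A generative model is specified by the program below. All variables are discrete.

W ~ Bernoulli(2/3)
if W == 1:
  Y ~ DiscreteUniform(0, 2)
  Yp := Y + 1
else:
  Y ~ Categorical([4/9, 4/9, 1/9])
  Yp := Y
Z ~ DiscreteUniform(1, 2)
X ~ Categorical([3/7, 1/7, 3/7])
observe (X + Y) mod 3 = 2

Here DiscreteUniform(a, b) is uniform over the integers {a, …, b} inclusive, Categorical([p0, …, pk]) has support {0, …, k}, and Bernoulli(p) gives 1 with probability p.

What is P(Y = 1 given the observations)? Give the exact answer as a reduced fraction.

P(Y = 1 | obs) = 10/61

Enumerate traces; 12 have nonzero weight after conditioning:
  (W=0, Y=0, Z=1, X=2) weight 2/63
  (W=0, Y=0, Z=2, X=2) weight 2/63
  (W=0, Y=1, Z=1, X=1) weight 2/189
  (W=0, Y=1, Z=2, X=1) weight 2/189
  (W=0, Y=2, Z=1, X=0) weight 1/126
  (W=0, Y=2, Z=2, X=0) weight 1/126
  (W=1, Y=0, Z=1, X=2) weight 1/21
  (W=1, Y=0, Z=2, X=2) weight 1/21
  … 4 more
Group by Y:
  weight(Y=0) = 10/63
  weight(Y=1) = 10/189
  weight(Y=2) = 1/9
Total weight = 10/63 + 10/189 + 1/9 = 61/189
P(Y=0 | obs) = 10/63 / 61/189 = 30/61
P(Y=1 | obs) = 10/189 / 61/189 = 10/61
P(Y=2 | obs) = 1/9 / 61/189 = 21/61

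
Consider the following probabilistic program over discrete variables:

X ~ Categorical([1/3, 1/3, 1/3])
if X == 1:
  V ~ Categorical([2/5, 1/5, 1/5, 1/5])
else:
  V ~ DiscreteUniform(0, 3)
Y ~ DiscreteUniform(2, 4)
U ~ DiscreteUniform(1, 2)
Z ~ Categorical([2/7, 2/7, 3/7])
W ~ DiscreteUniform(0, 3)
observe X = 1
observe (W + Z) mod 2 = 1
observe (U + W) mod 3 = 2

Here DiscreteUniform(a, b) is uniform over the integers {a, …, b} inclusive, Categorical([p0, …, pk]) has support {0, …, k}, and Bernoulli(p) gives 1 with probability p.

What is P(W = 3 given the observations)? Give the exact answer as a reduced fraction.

P(W = 3 | obs) = 5/12

Enumerate traces; 60 have nonzero weight after conditioning:
  (X=1, V=0, Y=2, U=1, Z=0, W=1) weight 1/630
  (X=1, V=0, Y=2, U=1, Z=2, W=1) weight 1/420
  (X=1, V=0, Y=2, U=2, Z=0, W=3) weight 1/630
  (X=1, V=0, Y=2, U=2, Z=1, W=0) weight 1/630
  (X=1, V=0, Y=2, U=2, Z=2, W=3) weight 1/420
  (X=1, V=0, Y=3, U=1, Z=0, W=1) weight 1/630
  (X=1, V=0, Y=3, U=1, Z=2, W=1) weight 1/420
  (X=1, V=0, Y=3, U=2, Z=0, W=3) weight 1/630
  … 52 more
Group by W:
  weight(W=0) = 1/84
  weight(W=1) = 5/168
  weight(W=3) = 5/168
Total weight = 1/84 + 5/168 + 5/168 = 1/14
P(W=0 | obs) = 1/84 / 1/14 = 1/6
P(W=1 | obs) = 5/168 / 1/14 = 5/12
P(W=3 | obs) = 5/168 / 1/14 = 5/12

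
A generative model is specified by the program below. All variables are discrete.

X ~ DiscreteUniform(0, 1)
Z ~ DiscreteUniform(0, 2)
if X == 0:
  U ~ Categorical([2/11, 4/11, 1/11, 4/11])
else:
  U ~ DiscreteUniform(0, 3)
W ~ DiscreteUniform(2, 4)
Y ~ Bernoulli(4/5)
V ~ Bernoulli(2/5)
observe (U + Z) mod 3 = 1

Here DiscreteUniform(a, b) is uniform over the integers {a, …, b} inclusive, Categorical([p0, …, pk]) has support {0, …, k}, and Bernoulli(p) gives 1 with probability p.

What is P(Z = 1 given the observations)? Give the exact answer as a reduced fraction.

Enumerate traces; 96 have nonzero weight after conditioning:
  (X=0, Z=0, U=1, W=2, Y=0, V=0) weight 2/825
  (X=0, Z=0, U=1, W=2, Y=0, V=1) weight 4/2475
  (X=0, Z=0, U=1, W=2, Y=1, V=0) weight 8/825
  (X=0, Z=0, U=1, W=2, Y=1, V=1) weight 16/2475
  (X=0, Z=0, U=1, W=3, Y=0, V=0) weight 2/825
  (X=0, Z=0, U=1, W=3, Y=0, V=1) weight 4/2475
  (X=0, Z=0, U=1, W=3, Y=1, V=0) weight 8/825
  (X=0, Z=0, U=1, W=3, Y=1, V=1) weight 16/2475
  (X=0, Z=1, U=0, W=2, Y=0, V=0) weight 1/825
  (X=0, Z=2, U=2, W=2, Y=0, V=0) weight 1/1650
  … 86 more
Group by Z:
  weight(Z=0) = 9/88
  weight(Z=1) = 23/132
  weight(Z=2) = 5/88
Total weight = 9/88 + 23/132 + 5/88 = 1/3
P(Z=0 | obs) = 9/88 / 1/3 = 27/88
P(Z=1 | obs) = 23/132 / 1/3 = 23/44
P(Z=2 | obs) = 5/88 / 1/3 = 15/88

P(Z = 1 | obs) = 23/44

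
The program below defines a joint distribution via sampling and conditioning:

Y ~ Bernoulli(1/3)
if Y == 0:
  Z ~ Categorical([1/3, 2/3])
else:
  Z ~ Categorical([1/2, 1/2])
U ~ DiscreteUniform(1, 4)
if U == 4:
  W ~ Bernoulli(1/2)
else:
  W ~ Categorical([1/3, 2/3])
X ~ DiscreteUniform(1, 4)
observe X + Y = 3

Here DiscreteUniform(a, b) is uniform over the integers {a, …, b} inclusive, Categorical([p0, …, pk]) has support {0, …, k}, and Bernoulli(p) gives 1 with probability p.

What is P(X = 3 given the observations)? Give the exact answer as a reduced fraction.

P(X = 3 | obs) = 2/3

Enumerate traces; 32 have nonzero weight after conditioning:
  (Y=0, Z=0, U=1, W=0, X=3) weight 1/216
  (Y=0, Z=0, U=1, W=1, X=3) weight 1/108
  (Y=0, Z=0, U=2, W=0, X=3) weight 1/216
  (Y=0, Z=0, U=2, W=1, X=3) weight 1/108
  (Y=0, Z=0, U=3, W=0, X=3) weight 1/216
  (Y=0, Z=0, U=3, W=1, X=3) weight 1/108
  (Y=0, Z=0, U=4, W=0, X=3) weight 1/144
  (Y=0, Z=0, U=4, W=1, X=3) weight 1/144
  (Y=1, Z=0, U=1, W=0, X=2) weight 1/288
  … 23 more
Group by X:
  weight(X=2) = 1/12
  weight(X=3) = 1/6
Total weight = 1/12 + 1/6 = 1/4
P(X=2 | obs) = 1/12 / 1/4 = 1/3
P(X=3 | obs) = 1/6 / 1/4 = 2/3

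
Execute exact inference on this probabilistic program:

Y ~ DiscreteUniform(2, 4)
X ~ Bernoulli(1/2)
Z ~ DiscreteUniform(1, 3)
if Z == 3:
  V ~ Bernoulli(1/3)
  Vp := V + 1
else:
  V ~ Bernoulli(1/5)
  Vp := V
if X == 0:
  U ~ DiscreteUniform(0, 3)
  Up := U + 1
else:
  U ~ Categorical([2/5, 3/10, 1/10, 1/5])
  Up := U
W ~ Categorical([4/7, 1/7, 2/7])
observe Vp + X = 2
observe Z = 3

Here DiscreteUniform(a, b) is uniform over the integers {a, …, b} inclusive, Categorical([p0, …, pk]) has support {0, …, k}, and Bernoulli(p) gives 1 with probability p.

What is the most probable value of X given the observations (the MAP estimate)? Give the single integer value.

argmax_v P(X = v | obs) = 1

Enumerate traces; 72 have nonzero weight after conditioning:
  (Y=2, X=0, Z=3, V=1, U=0, W=0) weight 1/378
  (Y=2, X=0, Z=3, V=1, U=0, W=1) weight 1/1512
  (Y=2, X=0, Z=3, V=1, U=0, W=2) weight 1/756
  (Y=2, X=0, Z=3, V=1, U=1, W=0) weight 1/378
  (Y=2, X=0, Z=3, V=1, U=1, W=1) weight 1/1512
  (Y=2, X=0, Z=3, V=1, U=1, W=2) weight 1/756
  (Y=2, X=0, Z=3, V=1, U=2, W=0) weight 1/378
  (Y=2, X=0, Z=3, V=1, U=2, W=1) weight 1/1512
  (Y=2, X=1, Z=3, V=0, U=0, W=0) weight 8/945
  … 63 more
Group by X:
  weight(X=0) = 1/18
  weight(X=1) = 1/9
Total weight = 1/18 + 1/9 = 1/6
P(X=0 | obs) = 1/18 / 1/6 = 1/3
P(X=1 | obs) = 1/9 / 1/6 = 2/3
argmax = 1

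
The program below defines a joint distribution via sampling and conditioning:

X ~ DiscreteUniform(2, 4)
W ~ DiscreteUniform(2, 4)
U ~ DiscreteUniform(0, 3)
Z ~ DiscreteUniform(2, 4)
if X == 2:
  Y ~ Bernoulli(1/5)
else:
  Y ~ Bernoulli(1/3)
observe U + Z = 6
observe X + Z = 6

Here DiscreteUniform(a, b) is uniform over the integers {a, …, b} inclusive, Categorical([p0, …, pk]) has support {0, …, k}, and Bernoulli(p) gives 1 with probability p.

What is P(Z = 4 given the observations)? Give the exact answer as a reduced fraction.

Enumerate traces; 12 have nonzero weight after conditioning:
  (X=2, W=2, U=2, Z=4, Y=0) weight 1/135
  (X=2, W=2, U=2, Z=4, Y=1) weight 1/540
  (X=2, W=3, U=2, Z=4, Y=0) weight 1/135
  (X=2, W=3, U=2, Z=4, Y=1) weight 1/540
  (X=2, W=4, U=2, Z=4, Y=0) weight 1/135
  (X=2, W=4, U=2, Z=4, Y=1) weight 1/540
  (X=3, W=2, U=3, Z=3, Y=0) weight 1/162
  (X=3, W=2, U=3, Z=3, Y=1) weight 1/324
  … 4 more
Group by Z:
  weight(Z=3) = 1/36
  weight(Z=4) = 1/36
Total weight = 1/36 + 1/36 = 1/18
P(Z=3 | obs) = 1/36 / 1/18 = 1/2
P(Z=4 | obs) = 1/36 / 1/18 = 1/2

P(Z = 4 | obs) = 1/2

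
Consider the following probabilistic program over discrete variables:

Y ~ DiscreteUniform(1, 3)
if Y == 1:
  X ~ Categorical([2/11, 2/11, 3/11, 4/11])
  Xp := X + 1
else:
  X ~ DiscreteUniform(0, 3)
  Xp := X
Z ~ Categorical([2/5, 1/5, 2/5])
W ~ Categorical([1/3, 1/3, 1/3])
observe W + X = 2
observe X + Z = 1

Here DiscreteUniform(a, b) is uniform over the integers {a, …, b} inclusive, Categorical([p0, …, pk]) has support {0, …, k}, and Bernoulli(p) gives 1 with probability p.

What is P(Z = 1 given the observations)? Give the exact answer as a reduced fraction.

P(Z = 1 | obs) = 1/3

Enumerate traces; 6 have nonzero weight after conditioning:
  (Y=1, X=0, Z=1, W=2) weight 2/495
  (Y=1, X=1, Z=0, W=1) weight 4/495
  (Y=2, X=0, Z=1, W=2) weight 1/180
  (Y=2, X=1, Z=0, W=1) weight 1/90
  (Y=3, X=0, Z=1, W=2) weight 1/180
  (Y=3, X=1, Z=0, W=1) weight 1/90
Group by Z:
  weight(Z=0) = 1/33
  weight(Z=1) = 1/66
Total weight = 1/33 + 1/66 = 1/22
P(Z=0 | obs) = 1/33 / 1/22 = 2/3
P(Z=1 | obs) = 1/66 / 1/22 = 1/3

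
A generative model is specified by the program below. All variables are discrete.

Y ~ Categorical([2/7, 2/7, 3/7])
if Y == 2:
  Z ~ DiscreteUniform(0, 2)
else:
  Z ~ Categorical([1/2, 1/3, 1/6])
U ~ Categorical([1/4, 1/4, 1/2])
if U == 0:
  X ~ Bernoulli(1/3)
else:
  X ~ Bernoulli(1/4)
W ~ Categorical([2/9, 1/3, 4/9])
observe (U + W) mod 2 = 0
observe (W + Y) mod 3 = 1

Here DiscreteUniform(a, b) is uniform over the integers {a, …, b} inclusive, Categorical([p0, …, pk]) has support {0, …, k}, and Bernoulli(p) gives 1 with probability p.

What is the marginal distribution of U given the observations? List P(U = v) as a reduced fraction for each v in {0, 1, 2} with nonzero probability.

P(U=0) = 8/27, P(U=1) = 1/9, P(U=2) = 16/27

Enumerate traces; 30 have nonzero weight after conditioning:
  (Y=0, Z=0, U=1, X=0, W=1) weight 1/112
  (Y=0, Z=0, U=1, X=1, W=1) weight 1/336
  (Y=0, Z=1, U=1, X=0, W=1) weight 1/168
  (Y=0, Z=1, U=1, X=1, W=1) weight 1/504
  (Y=0, Z=2, U=1, X=0, W=1) weight 1/336
  (Y=0, Z=2, U=1, X=1, W=1) weight 1/1008
  (Y=1, Z=0, U=0, X=0, W=0) weight 1/189
  (Y=1, Z=0, U=0, X=1, W=0) weight 1/378
  (Y=1, Z=0, U=2, X=0, W=0) weight 1/84
  … 21 more
Group by U:
  weight(U=0) = 4/63
  weight(U=1) = 1/42
  weight(U=2) = 8/63
Total weight = 4/63 + 1/42 + 8/63 = 3/14
P(U=0 | obs) = 4/63 / 3/14 = 8/27
P(U=1 | obs) = 1/42 / 3/14 = 1/9
P(U=2 | obs) = 8/63 / 3/14 = 16/27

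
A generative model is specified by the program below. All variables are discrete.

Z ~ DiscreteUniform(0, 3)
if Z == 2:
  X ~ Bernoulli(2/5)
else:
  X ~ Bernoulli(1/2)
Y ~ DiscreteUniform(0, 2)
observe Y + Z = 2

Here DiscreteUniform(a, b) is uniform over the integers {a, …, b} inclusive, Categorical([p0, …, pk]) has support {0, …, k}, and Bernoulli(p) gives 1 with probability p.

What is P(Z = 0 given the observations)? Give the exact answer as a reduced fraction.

P(Z = 0 | obs) = 1/3

Enumerate traces; 6 have nonzero weight after conditioning:
  (Z=0, X=0, Y=2) weight 1/24
  (Z=0, X=1, Y=2) weight 1/24
  (Z=1, X=0, Y=1) weight 1/24
  (Z=1, X=1, Y=1) weight 1/24
  (Z=2, X=0, Y=0) weight 1/20
  (Z=2, X=1, Y=0) weight 1/30
Group by Z:
  weight(Z=0) = 1/12
  weight(Z=1) = 1/12
  weight(Z=2) = 1/12
Total weight = 1/12 + 1/12 + 1/12 = 1/4
P(Z=0 | obs) = 1/12 / 1/4 = 1/3
P(Z=1 | obs) = 1/12 / 1/4 = 1/3
P(Z=2 | obs) = 1/12 / 1/4 = 1/3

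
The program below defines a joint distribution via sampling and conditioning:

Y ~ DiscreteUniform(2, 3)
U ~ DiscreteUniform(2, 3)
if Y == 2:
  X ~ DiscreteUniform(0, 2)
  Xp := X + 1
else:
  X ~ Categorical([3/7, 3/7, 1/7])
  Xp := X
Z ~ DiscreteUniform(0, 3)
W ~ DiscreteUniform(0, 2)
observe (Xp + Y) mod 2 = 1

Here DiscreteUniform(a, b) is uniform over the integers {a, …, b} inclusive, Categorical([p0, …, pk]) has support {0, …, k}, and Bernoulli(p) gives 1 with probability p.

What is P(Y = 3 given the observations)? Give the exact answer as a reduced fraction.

P(Y = 3 | obs) = 6/13

Enumerate traces; 96 have nonzero weight after conditioning:
  (Y=2, U=2, X=0, Z=0, W=0) weight 1/144
  (Y=2, U=2, X=0, Z=0, W=1) weight 1/144
  (Y=2, U=2, X=0, Z=0, W=2) weight 1/144
  (Y=2, U=2, X=0, Z=1, W=0) weight 1/144
  (Y=2, U=2, X=0, Z=1, W=1) weight 1/144
  (Y=2, U=2, X=0, Z=1, W=2) weight 1/144
  (Y=2, U=2, X=0, Z=2, W=0) weight 1/144
  (Y=2, U=2, X=0, Z=2, W=1) weight 1/144
  (Y=3, U=2, X=0, Z=0, W=0) weight 1/112
  … 87 more
Group by Y:
  weight(Y=2) = 1/3
  weight(Y=3) = 2/7
Total weight = 1/3 + 2/7 = 13/21
P(Y=2 | obs) = 1/3 / 13/21 = 7/13
P(Y=3 | obs) = 2/7 / 13/21 = 6/13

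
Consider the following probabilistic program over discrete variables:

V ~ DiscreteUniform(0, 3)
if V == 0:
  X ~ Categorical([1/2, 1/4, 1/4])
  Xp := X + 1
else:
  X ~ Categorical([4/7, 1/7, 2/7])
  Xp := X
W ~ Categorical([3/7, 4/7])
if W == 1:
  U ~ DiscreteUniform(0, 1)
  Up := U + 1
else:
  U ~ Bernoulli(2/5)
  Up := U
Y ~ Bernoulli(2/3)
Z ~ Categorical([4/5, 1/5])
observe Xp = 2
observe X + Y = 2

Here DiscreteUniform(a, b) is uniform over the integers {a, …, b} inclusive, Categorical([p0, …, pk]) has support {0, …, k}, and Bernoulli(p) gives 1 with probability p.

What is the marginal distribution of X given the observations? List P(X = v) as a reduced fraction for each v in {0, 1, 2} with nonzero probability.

Enumerate traces; 32 have nonzero weight after conditioning:
  (V=0, X=1, W=0, U=0, Y=1, Z=0) weight 3/350
  (V=0, X=1, W=0, U=0, Y=1, Z=1) weight 3/1400
  (V=0, X=1, W=0, U=1, Y=1, Z=0) weight 1/175
  (V=0, X=1, W=0, U=1, Y=1, Z=1) weight 1/700
  (V=0, X=1, W=1, U=0, Y=1, Z=0) weight 1/105
  (V=0, X=1, W=1, U=0, Y=1, Z=1) weight 1/420
  (V=0, X=1, W=1, U=1, Y=1, Z=0) weight 1/105
  (V=0, X=1, W=1, U=1, Y=1, Z=1) weight 1/420
  (V=1, X=2, W=0, U=0, Y=0, Z=0) weight 6/1225
  … 23 more
Group by X:
  weight(X=1) = 1/24
  weight(X=2) = 1/14
Total weight = 1/24 + 1/14 = 19/168
P(X=1 | obs) = 1/24 / 19/168 = 7/19
P(X=2 | obs) = 1/14 / 19/168 = 12/19

P(X=1) = 7/19, P(X=2) = 12/19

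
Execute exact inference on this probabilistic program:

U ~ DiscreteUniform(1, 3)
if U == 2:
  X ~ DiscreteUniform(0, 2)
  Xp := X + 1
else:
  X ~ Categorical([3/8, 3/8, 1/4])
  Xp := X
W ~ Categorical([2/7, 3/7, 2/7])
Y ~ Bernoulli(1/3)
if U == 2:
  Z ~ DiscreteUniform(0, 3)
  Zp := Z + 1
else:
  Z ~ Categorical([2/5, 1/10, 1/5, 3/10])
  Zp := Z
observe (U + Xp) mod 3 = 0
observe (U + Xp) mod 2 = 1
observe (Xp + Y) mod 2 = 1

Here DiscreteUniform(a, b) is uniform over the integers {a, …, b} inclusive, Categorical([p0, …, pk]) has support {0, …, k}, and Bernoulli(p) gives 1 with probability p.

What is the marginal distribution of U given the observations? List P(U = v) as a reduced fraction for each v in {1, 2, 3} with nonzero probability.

Enumerate traces; 36 have nonzero weight after conditioning:
  (U=1, X=2, W=0, Y=1, Z=0) weight 1/315
  (U=1, X=2, W=0, Y=1, Z=1) weight 1/1260
  (U=1, X=2, W=0, Y=1, Z=2) weight 1/630
  (U=1, X=2, W=0, Y=1, Z=3) weight 1/420
  (U=1, X=2, W=1, Y=1, Z=0) weight 1/210
  (U=1, X=2, W=1, Y=1, Z=1) weight 1/840
  (U=1, X=2, W=1, Y=1, Z=2) weight 1/420
  (U=1, X=2, W=1, Y=1, Z=3) weight 1/280
  (U=2, X=0, W=0, Y=0, Z=0) weight 1/189
  (U=3, X=0, W=0, Y=1, Z=0) weight 1/210
  … 26 more
Group by U:
  weight(U=1) = 1/36
  weight(U=2) = 2/27
  weight(U=3) = 1/24
Total weight = 1/36 + 2/27 + 1/24 = 31/216
P(U=1 | obs) = 1/36 / 31/216 = 6/31
P(U=2 | obs) = 2/27 / 31/216 = 16/31
P(U=3 | obs) = 1/24 / 31/216 = 9/31

P(U=1) = 6/31, P(U=2) = 16/31, P(U=3) = 9/31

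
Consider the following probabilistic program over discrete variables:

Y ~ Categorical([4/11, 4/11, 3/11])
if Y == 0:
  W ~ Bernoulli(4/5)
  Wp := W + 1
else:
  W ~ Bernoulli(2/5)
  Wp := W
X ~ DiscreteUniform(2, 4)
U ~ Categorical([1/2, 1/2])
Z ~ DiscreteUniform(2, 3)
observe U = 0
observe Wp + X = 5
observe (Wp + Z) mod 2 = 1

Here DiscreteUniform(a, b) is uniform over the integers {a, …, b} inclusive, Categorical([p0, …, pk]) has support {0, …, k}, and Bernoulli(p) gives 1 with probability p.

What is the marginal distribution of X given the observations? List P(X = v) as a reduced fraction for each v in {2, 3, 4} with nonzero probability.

P(X=3) = 8/17, P(X=4) = 9/17

Enumerate traces; 4 have nonzero weight after conditioning:
  (Y=0, W=0, X=4, U=0, Z=2) weight 1/165
  (Y=0, W=1, X=3, U=0, Z=3) weight 4/165
  (Y=1, W=1, X=4, U=0, Z=2) weight 2/165
  (Y=2, W=1, X=4, U=0, Z=2) weight 1/110
Group by X:
  weight(X=3) = 4/165
  weight(X=4) = 3/110
Total weight = 4/165 + 3/110 = 17/330
P(X=3 | obs) = 4/165 / 17/330 = 8/17
P(X=4 | obs) = 3/110 / 17/330 = 9/17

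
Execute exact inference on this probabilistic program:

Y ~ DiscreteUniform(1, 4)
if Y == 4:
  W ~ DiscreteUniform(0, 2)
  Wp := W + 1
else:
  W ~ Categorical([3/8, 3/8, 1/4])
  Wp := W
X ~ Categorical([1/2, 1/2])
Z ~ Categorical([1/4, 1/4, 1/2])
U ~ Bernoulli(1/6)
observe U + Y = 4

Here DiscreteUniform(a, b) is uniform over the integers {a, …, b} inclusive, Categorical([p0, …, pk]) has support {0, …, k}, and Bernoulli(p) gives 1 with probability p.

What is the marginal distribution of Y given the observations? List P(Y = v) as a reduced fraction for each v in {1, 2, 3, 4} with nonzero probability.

P(Y=3) = 1/6, P(Y=4) = 5/6

Enumerate traces; 36 have nonzero weight after conditioning:
  (Y=3, W=0, X=0, Z=0, U=1) weight 1/512
  (Y=3, W=0, X=0, Z=1, U=1) weight 1/512
  (Y=3, W=0, X=0, Z=2, U=1) weight 1/256
  (Y=3, W=0, X=1, Z=0, U=1) weight 1/512
  (Y=3, W=0, X=1, Z=1, U=1) weight 1/512
  (Y=3, W=0, X=1, Z=2, U=1) weight 1/256
  (Y=3, W=1, X=0, Z=0, U=1) weight 1/512
  (Y=3, W=1, X=0, Z=1, U=1) weight 1/512
  (Y=4, W=0, X=0, Z=0, U=0) weight 5/576
  … 27 more
Group by Y:
  weight(Y=3) = 1/24
  weight(Y=4) = 5/24
Total weight = 1/24 + 5/24 = 1/4
P(Y=3 | obs) = 1/24 / 1/4 = 1/6
P(Y=4 | obs) = 5/24 / 1/4 = 5/6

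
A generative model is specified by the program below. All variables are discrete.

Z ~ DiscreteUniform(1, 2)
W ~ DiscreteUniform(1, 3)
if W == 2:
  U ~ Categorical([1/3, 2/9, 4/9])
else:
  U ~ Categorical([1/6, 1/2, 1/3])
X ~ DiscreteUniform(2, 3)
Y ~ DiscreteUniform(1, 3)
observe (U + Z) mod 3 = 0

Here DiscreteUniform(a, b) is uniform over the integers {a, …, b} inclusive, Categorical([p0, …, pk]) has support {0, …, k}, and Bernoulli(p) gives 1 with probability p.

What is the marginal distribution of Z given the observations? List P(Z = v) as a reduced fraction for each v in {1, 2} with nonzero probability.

P(Z=1) = 10/21, P(Z=2) = 11/21

Enumerate traces; 36 have nonzero weight after conditioning:
  (Z=1, W=1, U=2, X=2, Y=1) weight 1/108
  (Z=1, W=1, U=2, X=2, Y=2) weight 1/108
  (Z=1, W=1, U=2, X=2, Y=3) weight 1/108
  (Z=1, W=1, U=2, X=3, Y=1) weight 1/108
  (Z=1, W=1, U=2, X=3, Y=2) weight 1/108
  (Z=1, W=1, U=2, X=3, Y=3) weight 1/108
  (Z=1, W=2, U=2, X=2, Y=1) weight 1/81
  (Z=1, W=2, U=2, X=2, Y=2) weight 1/81
  (Z=2, W=1, U=1, X=2, Y=1) weight 1/72
  … 27 more
Group by Z:
  weight(Z=1) = 5/27
  weight(Z=2) = 11/54
Total weight = 5/27 + 11/54 = 7/18
P(Z=1 | obs) = 5/27 / 7/18 = 10/21
P(Z=2 | obs) = 11/54 / 7/18 = 11/21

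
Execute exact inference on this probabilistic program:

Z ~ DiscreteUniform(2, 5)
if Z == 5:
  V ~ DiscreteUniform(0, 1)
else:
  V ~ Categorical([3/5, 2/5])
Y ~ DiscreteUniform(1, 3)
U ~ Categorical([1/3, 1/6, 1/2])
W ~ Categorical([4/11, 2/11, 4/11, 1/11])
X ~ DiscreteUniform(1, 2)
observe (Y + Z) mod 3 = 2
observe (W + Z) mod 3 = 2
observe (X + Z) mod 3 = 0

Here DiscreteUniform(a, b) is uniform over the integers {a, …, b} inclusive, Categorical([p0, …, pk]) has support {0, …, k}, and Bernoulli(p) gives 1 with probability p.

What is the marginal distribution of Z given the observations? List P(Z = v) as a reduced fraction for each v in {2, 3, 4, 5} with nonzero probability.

Enumerate traces; 30 have nonzero weight after conditioning:
  (Z=2, V=0, Y=3, U=0, W=0, X=1) weight 1/330
  (Z=2, V=0, Y=3, U=0, W=3, X=1) weight 1/1320
  (Z=2, V=0, Y=3, U=1, W=0, X=1) weight 1/660
  (Z=2, V=0, Y=3, U=1, W=3, X=1) weight 1/2640
  (Z=2, V=0, Y=3, U=2, W=0, X=1) weight 1/220
  (Z=2, V=0, Y=3, U=2, W=3, X=1) weight 1/880
  (Z=2, V=1, Y=3, U=0, W=0, X=1) weight 1/495
  (Z=2, V=1, Y=3, U=0, W=3, X=1) weight 1/1980
  (Z=4, V=0, Y=1, U=0, W=1, X=2) weight 1/660
  (Z=5, V=0, Y=3, U=0, W=0, X=1) weight 1/396
  … 20 more
Group by Z:
  weight(Z=2) = 5/264
  weight(Z=4) = 1/132
  weight(Z=5) = 5/264
Total weight = 5/264 + 1/132 + 5/264 = 1/22
P(Z=2 | obs) = 5/264 / 1/22 = 5/12
P(Z=4 | obs) = 1/132 / 1/22 = 1/6
P(Z=5 | obs) = 5/264 / 1/22 = 5/12

P(Z=2) = 5/12, P(Z=4) = 1/6, P(Z=5) = 5/12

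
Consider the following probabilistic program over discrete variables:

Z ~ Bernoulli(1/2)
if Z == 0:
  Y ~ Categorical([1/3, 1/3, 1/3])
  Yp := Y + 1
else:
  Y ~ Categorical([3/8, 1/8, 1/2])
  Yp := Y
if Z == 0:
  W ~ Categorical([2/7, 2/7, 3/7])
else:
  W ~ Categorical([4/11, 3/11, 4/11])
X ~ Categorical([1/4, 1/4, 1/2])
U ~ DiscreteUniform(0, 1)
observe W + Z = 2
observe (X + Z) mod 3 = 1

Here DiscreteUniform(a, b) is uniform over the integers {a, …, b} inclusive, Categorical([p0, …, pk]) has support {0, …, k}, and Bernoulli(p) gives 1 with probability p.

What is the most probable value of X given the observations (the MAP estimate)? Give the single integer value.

Enumerate traces; 12 have nonzero weight after conditioning:
  (Z=0, Y=0, W=2, X=1, U=0) weight 1/112
  (Z=0, Y=0, W=2, X=1, U=1) weight 1/112
  (Z=0, Y=1, W=2, X=1, U=0) weight 1/112
  (Z=0, Y=1, W=2, X=1, U=1) weight 1/112
  (Z=0, Y=2, W=2, X=1, U=0) weight 1/112
  (Z=0, Y=2, W=2, X=1, U=1) weight 1/112
  (Z=1, Y=0, W=1, X=0, U=0) weight 9/1408
  (Z=1, Y=0, W=1, X=0, U=1) weight 9/1408
  … 4 more
Group by X:
  weight(X=0) = 3/88
  weight(X=1) = 3/56
Total weight = 3/88 + 3/56 = 27/308
P(X=0 | obs) = 3/88 / 27/308 = 7/18
P(X=1 | obs) = 3/56 / 27/308 = 11/18
argmax = 1

argmax_v P(X = v | obs) = 1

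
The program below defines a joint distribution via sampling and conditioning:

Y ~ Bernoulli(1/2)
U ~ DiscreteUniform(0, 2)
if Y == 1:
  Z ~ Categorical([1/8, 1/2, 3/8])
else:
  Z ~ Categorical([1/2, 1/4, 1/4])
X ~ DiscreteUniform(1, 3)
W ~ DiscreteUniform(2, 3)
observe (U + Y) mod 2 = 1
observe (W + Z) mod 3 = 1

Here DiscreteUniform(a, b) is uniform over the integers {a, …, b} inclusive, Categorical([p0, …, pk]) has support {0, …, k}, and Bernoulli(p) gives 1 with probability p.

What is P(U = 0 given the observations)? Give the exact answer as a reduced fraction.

P(U = 0 | obs) = 7/18

Enumerate traces; 18 have nonzero weight after conditioning:
  (Y=0, U=1, Z=1, X=1, W=3) weight 1/144
  (Y=0, U=1, Z=1, X=2, W=3) weight 1/144
  (Y=0, U=1, Z=1, X=3, W=3) weight 1/144
  (Y=0, U=1, Z=2, X=1, W=2) weight 1/144
  (Y=0, U=1, Z=2, X=2, W=2) weight 1/144
  (Y=0, U=1, Z=2, X=3, W=2) weight 1/144
  (Y=1, U=0, Z=1, X=1, W=3) weight 1/72
  (Y=1, U=0, Z=1, X=2, W=3) weight 1/72
  (Y=1, U=2, Z=1, X=1, W=3) weight 1/72
  … 9 more
Group by U:
  weight(U=0) = 7/96
  weight(U=1) = 1/24
  weight(U=2) = 7/96
Total weight = 7/96 + 1/24 + 7/96 = 3/16
P(U=0 | obs) = 7/96 / 3/16 = 7/18
P(U=1 | obs) = 1/24 / 3/16 = 2/9
P(U=2 | obs) = 7/96 / 3/16 = 7/18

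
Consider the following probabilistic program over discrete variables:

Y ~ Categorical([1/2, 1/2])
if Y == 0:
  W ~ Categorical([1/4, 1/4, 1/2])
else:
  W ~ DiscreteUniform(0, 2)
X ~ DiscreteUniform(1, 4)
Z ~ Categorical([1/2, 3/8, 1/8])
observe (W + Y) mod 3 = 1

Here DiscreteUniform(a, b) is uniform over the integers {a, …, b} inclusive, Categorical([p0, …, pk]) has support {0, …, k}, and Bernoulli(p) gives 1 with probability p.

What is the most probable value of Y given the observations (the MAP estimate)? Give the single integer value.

argmax_v P(Y = v | obs) = 1

Enumerate traces; 24 have nonzero weight after conditioning:
  (Y=0, W=1, X=1, Z=0) weight 1/64
  (Y=0, W=1, X=1, Z=1) weight 3/256
  (Y=0, W=1, X=1, Z=2) weight 1/256
  (Y=0, W=1, X=2, Z=0) weight 1/64
  (Y=0, W=1, X=2, Z=1) weight 3/256
  (Y=0, W=1, X=2, Z=2) weight 1/256
  (Y=0, W=1, X=3, Z=0) weight 1/64
  (Y=0, W=1, X=3, Z=1) weight 3/256
  (Y=1, W=0, X=1, Z=0) weight 1/48
  … 15 more
Group by Y:
  weight(Y=0) = 1/8
  weight(Y=1) = 1/6
Total weight = 1/8 + 1/6 = 7/24
P(Y=0 | obs) = 1/8 / 7/24 = 3/7
P(Y=1 | obs) = 1/6 / 7/24 = 4/7
argmax = 1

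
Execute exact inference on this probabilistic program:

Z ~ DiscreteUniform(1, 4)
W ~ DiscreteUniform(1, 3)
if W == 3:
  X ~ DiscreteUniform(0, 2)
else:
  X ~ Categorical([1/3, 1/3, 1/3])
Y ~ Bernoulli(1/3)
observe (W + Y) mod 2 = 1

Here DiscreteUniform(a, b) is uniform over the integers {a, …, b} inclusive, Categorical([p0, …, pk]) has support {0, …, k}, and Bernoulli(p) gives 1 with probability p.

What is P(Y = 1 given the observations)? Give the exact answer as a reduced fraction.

P(Y = 1 | obs) = 1/5

Enumerate traces; 36 have nonzero weight after conditioning:
  (Z=1, W=1, X=0, Y=0) weight 1/54
  (Z=1, W=1, X=1, Y=0) weight 1/54
  (Z=1, W=1, X=2, Y=0) weight 1/54
  (Z=1, W=2, X=0, Y=1) weight 1/108
  (Z=1, W=2, X=1, Y=1) weight 1/108
  (Z=1, W=2, X=2, Y=1) weight 1/108
  (Z=1, W=3, X=0, Y=0) weight 1/54
  (Z=1, W=3, X=1, Y=0) weight 1/54
  … 28 more
Group by Y:
  weight(Y=0) = 4/9
  weight(Y=1) = 1/9
Total weight = 4/9 + 1/9 = 5/9
P(Y=0 | obs) = 4/9 / 5/9 = 4/5
P(Y=1 | obs) = 1/9 / 5/9 = 1/5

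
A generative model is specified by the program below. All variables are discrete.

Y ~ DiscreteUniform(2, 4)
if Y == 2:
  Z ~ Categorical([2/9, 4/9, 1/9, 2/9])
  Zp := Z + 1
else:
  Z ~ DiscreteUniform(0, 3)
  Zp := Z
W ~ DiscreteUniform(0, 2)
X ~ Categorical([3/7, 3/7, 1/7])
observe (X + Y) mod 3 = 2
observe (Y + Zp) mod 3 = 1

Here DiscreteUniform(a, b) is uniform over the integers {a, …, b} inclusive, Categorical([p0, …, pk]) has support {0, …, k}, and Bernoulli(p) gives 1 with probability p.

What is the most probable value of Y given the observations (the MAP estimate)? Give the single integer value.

argmax_v P(Y = v | obs) = 4

Enumerate traces; 12 have nonzero weight after conditioning:
  (Y=2, Z=1, W=0, X=0) weight 4/189
  (Y=2, Z=1, W=1, X=0) weight 4/189
  (Y=2, Z=1, W=2, X=0) weight 4/189
  (Y=3, Z=1, W=0, X=2) weight 1/252
  (Y=3, Z=1, W=1, X=2) weight 1/252
  (Y=3, Z=1, W=2, X=2) weight 1/252
  (Y=4, Z=0, W=0, X=1) weight 1/84
  (Y=4, Z=0, W=1, X=1) weight 1/84
  … 4 more
Group by Y:
  weight(Y=2) = 4/63
  weight(Y=3) = 1/84
  weight(Y=4) = 1/14
Total weight = 4/63 + 1/84 + 1/14 = 37/252
P(Y=2 | obs) = 4/63 / 37/252 = 16/37
P(Y=3 | obs) = 1/84 / 37/252 = 3/37
P(Y=4 | obs) = 1/14 / 37/252 = 18/37
argmax = 4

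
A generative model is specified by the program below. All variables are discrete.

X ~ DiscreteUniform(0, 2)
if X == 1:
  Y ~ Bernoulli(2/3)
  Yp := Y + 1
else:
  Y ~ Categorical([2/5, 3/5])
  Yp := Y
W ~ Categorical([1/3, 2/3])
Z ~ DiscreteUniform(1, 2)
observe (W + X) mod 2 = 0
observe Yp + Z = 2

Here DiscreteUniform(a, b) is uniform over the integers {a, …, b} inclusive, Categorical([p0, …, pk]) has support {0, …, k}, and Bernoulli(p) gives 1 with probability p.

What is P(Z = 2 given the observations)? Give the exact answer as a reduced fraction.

P(Z = 2 | obs) = 3/10

Enumerate traces; 5 have nonzero weight after conditioning:
  (X=0, Y=0, W=0, Z=2) weight 1/45
  (X=0, Y=1, W=0, Z=1) weight 1/30
  (X=1, Y=0, W=1, Z=1) weight 1/27
  (X=2, Y=0, W=0, Z=2) weight 1/45
  (X=2, Y=1, W=0, Z=1) weight 1/30
Group by Z:
  weight(Z=1) = 14/135
  weight(Z=2) = 2/45
Total weight = 14/135 + 2/45 = 4/27
P(Z=1 | obs) = 14/135 / 4/27 = 7/10
P(Z=2 | obs) = 2/45 / 4/27 = 3/10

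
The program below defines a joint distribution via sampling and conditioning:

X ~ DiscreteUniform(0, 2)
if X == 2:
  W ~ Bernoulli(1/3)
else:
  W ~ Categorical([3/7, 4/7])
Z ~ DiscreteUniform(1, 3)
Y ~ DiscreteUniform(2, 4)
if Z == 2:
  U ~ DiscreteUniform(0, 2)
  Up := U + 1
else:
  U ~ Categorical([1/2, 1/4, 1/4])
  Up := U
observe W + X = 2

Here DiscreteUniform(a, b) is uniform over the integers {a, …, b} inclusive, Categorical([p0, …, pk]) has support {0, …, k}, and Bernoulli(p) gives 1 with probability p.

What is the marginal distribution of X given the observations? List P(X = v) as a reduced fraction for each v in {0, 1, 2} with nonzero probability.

P(X=1) = 6/13, P(X=2) = 7/13

Enumerate traces; 54 have nonzero weight after conditioning:
  (X=1, W=1, Z=1, Y=2, U=0) weight 2/189
  (X=1, W=1, Z=1, Y=2, U=1) weight 1/189
  (X=1, W=1, Z=1, Y=2, U=2) weight 1/189
  (X=1, W=1, Z=1, Y=3, U=0) weight 2/189
  (X=1, W=1, Z=1, Y=3, U=1) weight 1/189
  (X=1, W=1, Z=1, Y=3, U=2) weight 1/189
  (X=1, W=1, Z=1, Y=4, U=0) weight 2/189
  (X=1, W=1, Z=1, Y=4, U=1) weight 1/189
  (X=2, W=0, Z=1, Y=2, U=0) weight 1/81
  … 45 more
Group by X:
  weight(X=1) = 4/21
  weight(X=2) = 2/9
Total weight = 4/21 + 2/9 = 26/63
P(X=1 | obs) = 4/21 / 26/63 = 6/13
P(X=2 | obs) = 2/9 / 26/63 = 7/13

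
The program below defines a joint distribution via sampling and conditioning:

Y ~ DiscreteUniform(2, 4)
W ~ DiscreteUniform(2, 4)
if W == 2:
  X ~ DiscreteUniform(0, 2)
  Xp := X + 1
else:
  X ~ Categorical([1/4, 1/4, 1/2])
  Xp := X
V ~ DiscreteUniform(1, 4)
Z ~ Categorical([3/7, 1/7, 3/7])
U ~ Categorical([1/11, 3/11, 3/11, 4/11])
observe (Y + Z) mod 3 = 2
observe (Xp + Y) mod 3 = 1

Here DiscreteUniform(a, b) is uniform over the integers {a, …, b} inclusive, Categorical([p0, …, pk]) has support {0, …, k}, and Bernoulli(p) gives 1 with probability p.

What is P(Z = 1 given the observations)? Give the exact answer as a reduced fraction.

P(Z = 1 | obs) = 5/44

Enumerate traces; 144 have nonzero weight after conditioning:
  (Y=2, W=2, X=1, V=1, Z=0, U=0) weight 1/2772
  (Y=2, W=2, X=1, V=1, Z=0, U=1) weight 1/924
  (Y=2, W=2, X=1, V=1, Z=0, U=2) weight 1/924
  (Y=2, W=2, X=1, V=1, Z=0, U=3) weight 1/693
  (Y=2, W=2, X=1, V=2, Z=0, U=0) weight 1/2772
  (Y=2, W=2, X=1, V=2, Z=0, U=1) weight 1/924
  (Y=2, W=2, X=1, V=2, Z=0, U=2) weight 1/924
  (Y=2, W=2, X=1, V=2, Z=0, U=3) weight 1/693
  (Y=3, W=2, X=0, V=1, Z=2, U=0) weight 1/2772
  (Y=4, W=2, X=2, V=1, Z=1, U=0) weight 1/8316
  … 134 more
Group by Z:
  weight(Z=0) = 4/63
  weight(Z=1) = 5/378
  weight(Z=2) = 5/126
Total weight = 4/63 + 5/378 + 5/126 = 22/189
P(Z=0 | obs) = 4/63 / 22/189 = 6/11
P(Z=1 | obs) = 5/378 / 22/189 = 5/44
P(Z=2 | obs) = 5/126 / 22/189 = 15/44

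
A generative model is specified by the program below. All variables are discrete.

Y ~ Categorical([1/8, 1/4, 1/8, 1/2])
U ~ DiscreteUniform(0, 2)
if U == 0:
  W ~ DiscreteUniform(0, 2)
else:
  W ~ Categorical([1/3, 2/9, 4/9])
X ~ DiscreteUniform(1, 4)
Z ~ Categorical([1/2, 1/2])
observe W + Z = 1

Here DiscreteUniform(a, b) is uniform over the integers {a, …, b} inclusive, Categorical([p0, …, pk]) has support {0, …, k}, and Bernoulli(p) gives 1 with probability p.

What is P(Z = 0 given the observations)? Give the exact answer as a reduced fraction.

Enumerate traces; 96 have nonzero weight after conditioning:
  (Y=0, U=0, W=0, X=1, Z=1) weight 1/576
  (Y=0, U=0, W=0, X=2, Z=1) weight 1/576
  (Y=0, U=0, W=0, X=3, Z=1) weight 1/576
  (Y=0, U=0, W=0, X=4, Z=1) weight 1/576
  (Y=0, U=0, W=1, X=1, Z=0) weight 1/576
  (Y=0, U=0, W=1, X=2, Z=0) weight 1/576
  (Y=0, U=0, W=1, X=3, Z=0) weight 1/576
  (Y=0, U=0, W=1, X=4, Z=0) weight 1/576
  … 88 more
Group by Z:
  weight(Z=0) = 7/54
  weight(Z=1) = 1/6
Total weight = 7/54 + 1/6 = 8/27
P(Z=0 | obs) = 7/54 / 8/27 = 7/16
P(Z=1 | obs) = 1/6 / 8/27 = 9/16

P(Z = 0 | obs) = 7/16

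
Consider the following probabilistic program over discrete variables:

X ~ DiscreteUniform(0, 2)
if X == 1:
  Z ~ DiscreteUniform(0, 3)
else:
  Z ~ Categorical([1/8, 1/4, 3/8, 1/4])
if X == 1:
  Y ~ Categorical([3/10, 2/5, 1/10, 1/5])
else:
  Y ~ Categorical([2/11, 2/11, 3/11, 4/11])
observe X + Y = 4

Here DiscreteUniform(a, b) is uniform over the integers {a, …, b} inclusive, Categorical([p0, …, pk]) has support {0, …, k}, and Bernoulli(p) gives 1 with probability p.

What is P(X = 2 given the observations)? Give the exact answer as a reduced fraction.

Enumerate traces; 8 have nonzero weight after conditioning:
  (X=1, Z=0, Y=3) weight 1/60
  (X=1, Z=1, Y=3) weight 1/60
  (X=1, Z=2, Y=3) weight 1/60
  (X=1, Z=3, Y=3) weight 1/60
  (X=2, Z=0, Y=2) weight 1/88
  (X=2, Z=1, Y=2) weight 1/44
  (X=2, Z=2, Y=2) weight 3/88
  (X=2, Z=3, Y=2) weight 1/44
Group by X:
  weight(X=1) = 1/15
  weight(X=2) = 1/11
Total weight = 1/15 + 1/11 = 26/165
P(X=1 | obs) = 1/15 / 26/165 = 11/26
P(X=2 | obs) = 1/11 / 26/165 = 15/26

P(X = 2 | obs) = 15/26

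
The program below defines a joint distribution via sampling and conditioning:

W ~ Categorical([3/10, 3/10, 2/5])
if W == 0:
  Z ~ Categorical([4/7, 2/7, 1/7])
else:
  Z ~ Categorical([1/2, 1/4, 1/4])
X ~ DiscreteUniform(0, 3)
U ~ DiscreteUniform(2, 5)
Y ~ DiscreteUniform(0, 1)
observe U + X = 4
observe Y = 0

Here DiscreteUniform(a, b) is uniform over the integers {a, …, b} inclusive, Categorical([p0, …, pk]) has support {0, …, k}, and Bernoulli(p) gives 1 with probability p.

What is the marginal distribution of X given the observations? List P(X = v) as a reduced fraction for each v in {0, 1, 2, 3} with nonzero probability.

Enumerate traces; 27 have nonzero weight after conditioning:
  (W=0, Z=0, X=0, U=4, Y=0) weight 3/560
  (W=0, Z=0, X=1, U=3, Y=0) weight 3/560
  (W=0, Z=0, X=2, U=2, Y=0) weight 3/560
  (W=0, Z=1, X=0, U=4, Y=0) weight 3/1120
  (W=0, Z=1, X=1, U=3, Y=0) weight 3/1120
  (W=0, Z=1, X=2, U=2, Y=0) weight 3/1120
  (W=0, Z=2, X=0, U=4, Y=0) weight 3/2240
  (W=0, Z=2, X=1, U=3, Y=0) weight 3/2240
  … 19 more
Group by X:
  weight(X=0) = 1/32
  weight(X=1) = 1/32
  weight(X=2) = 1/32
Total weight = 1/32 + 1/32 + 1/32 = 3/32
P(X=0 | obs) = 1/32 / 3/32 = 1/3
P(X=1 | obs) = 1/32 / 3/32 = 1/3
P(X=2 | obs) = 1/32 / 3/32 = 1/3

P(X=0) = 1/3, P(X=1) = 1/3, P(X=2) = 1/3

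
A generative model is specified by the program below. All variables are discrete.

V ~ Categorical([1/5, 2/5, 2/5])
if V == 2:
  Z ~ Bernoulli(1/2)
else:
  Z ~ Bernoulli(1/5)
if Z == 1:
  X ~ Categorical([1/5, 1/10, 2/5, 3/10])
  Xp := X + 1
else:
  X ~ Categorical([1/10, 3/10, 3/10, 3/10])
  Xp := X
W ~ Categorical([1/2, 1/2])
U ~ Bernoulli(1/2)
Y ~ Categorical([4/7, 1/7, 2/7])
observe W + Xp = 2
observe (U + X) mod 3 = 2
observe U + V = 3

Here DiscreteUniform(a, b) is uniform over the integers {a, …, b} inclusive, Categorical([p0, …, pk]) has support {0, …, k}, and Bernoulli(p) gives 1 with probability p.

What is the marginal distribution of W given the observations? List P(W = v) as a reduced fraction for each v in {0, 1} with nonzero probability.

P(W=0) = 1/4, P(W=1) = 3/4

Enumerate traces; 6 have nonzero weight after conditioning:
  (V=2, Z=0, X=1, W=1, U=1, Y=0) weight 3/350
  (V=2, Z=0, X=1, W=1, U=1, Y=1) weight 3/1400
  (V=2, Z=0, X=1, W=1, U=1, Y=2) weight 3/700
  (V=2, Z=1, X=1, W=0, U=1, Y=0) weight 1/350
  (V=2, Z=1, X=1, W=0, U=1, Y=1) weight 1/1400
  (V=2, Z=1, X=1, W=0, U=1, Y=2) weight 1/700
Group by W:
  weight(W=0) = 1/200
  weight(W=1) = 3/200
Total weight = 1/200 + 3/200 = 1/50
P(W=0 | obs) = 1/200 / 1/50 = 1/4
P(W=1 | obs) = 3/200 / 1/50 = 3/4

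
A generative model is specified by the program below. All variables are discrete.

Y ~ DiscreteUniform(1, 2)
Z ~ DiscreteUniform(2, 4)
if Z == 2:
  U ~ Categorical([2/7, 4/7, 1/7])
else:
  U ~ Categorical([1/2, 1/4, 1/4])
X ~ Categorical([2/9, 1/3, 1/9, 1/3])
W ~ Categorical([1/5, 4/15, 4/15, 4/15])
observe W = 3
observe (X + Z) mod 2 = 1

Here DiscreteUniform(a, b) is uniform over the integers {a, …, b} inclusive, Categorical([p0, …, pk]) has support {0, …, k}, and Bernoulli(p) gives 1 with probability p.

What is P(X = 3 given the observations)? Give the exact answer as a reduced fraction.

P(X = 3 | obs) = 2/5

Enumerate traces; 36 have nonzero weight after conditioning:
  (Y=1, Z=2, U=0, X=1, W=3) weight 4/945
  (Y=1, Z=2, U=0, X=3, W=3) weight 4/945
  (Y=1, Z=2, U=1, X=1, W=3) weight 8/945
  (Y=1, Z=2, U=1, X=3, W=3) weight 8/945
  (Y=1, Z=2, U=2, X=1, W=3) weight 2/945
  (Y=1, Z=2, U=2, X=3, W=3) weight 2/945
  (Y=1, Z=3, U=0, X=0, W=3) weight 2/405
  (Y=1, Z=3, U=0, X=2, W=3) weight 1/405
  … 28 more
Group by X:
  weight(X=0) = 8/405
  weight(X=1) = 8/135
  weight(X=2) = 4/405
  weight(X=3) = 8/135
Total weight = 8/405 + 8/135 + 4/405 + 8/135 = 4/27
P(X=0 | obs) = 8/405 / 4/27 = 2/15
P(X=1 | obs) = 8/135 / 4/27 = 2/5
P(X=2 | obs) = 4/405 / 4/27 = 1/15
P(X=3 | obs) = 8/135 / 4/27 = 2/5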